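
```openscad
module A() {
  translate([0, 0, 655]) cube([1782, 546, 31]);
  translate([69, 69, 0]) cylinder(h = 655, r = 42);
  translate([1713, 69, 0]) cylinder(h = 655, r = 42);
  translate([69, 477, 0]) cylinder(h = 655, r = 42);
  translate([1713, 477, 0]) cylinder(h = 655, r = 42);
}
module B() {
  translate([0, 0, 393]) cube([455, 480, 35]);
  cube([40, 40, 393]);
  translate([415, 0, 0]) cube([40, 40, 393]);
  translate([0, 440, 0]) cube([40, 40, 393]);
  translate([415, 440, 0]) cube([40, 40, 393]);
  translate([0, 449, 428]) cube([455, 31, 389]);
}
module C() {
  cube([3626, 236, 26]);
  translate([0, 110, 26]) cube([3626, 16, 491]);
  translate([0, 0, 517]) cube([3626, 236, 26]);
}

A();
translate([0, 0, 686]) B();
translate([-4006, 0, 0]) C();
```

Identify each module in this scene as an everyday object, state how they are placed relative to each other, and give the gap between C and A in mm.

A is a table. B is a chair. C is an I-beam. The chair is on top of the table. The I-beam is on the floor beside the table on its −x side. The gap between the I-beam and the table is 380 mm.

The I-beam's nearest face is 380 mm from the table's −x face.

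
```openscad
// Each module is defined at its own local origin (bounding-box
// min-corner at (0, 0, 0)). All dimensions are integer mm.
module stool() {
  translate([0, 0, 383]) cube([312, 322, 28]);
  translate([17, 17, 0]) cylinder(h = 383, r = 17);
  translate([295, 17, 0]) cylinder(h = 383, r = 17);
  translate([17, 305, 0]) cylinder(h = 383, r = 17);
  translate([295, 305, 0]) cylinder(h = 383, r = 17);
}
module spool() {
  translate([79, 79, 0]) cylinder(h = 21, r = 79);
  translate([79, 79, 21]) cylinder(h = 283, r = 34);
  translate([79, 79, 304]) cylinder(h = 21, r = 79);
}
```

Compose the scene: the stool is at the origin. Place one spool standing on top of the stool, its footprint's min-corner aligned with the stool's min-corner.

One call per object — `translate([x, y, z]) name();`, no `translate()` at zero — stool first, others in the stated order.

stool();
translate([0, 0, 411]) spool();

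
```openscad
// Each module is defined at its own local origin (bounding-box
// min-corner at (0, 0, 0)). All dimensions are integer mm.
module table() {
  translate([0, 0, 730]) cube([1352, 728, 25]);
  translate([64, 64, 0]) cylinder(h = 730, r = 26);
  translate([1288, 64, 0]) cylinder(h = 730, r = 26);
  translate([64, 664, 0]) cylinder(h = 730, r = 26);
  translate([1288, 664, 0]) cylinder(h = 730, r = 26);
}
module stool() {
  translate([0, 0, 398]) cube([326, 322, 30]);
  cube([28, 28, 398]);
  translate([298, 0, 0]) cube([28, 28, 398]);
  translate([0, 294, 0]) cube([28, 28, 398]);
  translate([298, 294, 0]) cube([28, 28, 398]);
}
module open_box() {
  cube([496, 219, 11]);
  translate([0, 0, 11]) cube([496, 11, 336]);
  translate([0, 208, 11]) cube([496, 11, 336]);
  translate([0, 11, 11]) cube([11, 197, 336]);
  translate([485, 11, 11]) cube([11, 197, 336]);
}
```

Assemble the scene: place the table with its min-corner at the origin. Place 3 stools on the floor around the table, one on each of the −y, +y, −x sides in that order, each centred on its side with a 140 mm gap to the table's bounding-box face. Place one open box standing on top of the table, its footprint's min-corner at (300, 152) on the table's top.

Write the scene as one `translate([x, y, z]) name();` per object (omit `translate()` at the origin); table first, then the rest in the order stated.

table();
translate([513, -462, 0]) stool();
translate([513, 868, 0]) stool();
translate([-466, 203, 0]) stool();
translate([300, 152, 755]) open_box();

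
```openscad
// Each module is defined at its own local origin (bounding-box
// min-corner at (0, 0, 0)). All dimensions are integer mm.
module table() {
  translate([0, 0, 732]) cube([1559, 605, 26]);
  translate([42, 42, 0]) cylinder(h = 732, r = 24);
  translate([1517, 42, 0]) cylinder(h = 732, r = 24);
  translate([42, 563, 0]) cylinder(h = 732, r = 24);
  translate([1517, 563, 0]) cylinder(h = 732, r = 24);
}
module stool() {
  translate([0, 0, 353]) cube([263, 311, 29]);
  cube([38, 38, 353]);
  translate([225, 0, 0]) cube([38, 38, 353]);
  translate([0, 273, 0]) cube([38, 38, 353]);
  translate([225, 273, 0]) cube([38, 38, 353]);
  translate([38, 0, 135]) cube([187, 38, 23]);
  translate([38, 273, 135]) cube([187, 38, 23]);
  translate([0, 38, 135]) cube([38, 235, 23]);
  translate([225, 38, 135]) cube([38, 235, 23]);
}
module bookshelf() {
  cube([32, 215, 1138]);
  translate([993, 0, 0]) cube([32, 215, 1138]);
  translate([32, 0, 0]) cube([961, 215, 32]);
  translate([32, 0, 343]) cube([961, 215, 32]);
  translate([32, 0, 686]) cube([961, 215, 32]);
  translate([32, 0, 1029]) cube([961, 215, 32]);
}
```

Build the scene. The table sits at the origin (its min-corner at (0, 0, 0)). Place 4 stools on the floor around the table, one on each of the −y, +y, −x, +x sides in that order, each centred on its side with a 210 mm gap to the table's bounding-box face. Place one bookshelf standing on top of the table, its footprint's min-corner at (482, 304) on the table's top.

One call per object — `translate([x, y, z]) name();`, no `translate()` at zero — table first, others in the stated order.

table();
translate([648, -521, 0]) stool();
translate([648, 815, 0]) stool();
translate([-473, 147, 0]) stool();
translate([1769, 147, 0]) stool();
translate([482, 304, 758]) bookshelf();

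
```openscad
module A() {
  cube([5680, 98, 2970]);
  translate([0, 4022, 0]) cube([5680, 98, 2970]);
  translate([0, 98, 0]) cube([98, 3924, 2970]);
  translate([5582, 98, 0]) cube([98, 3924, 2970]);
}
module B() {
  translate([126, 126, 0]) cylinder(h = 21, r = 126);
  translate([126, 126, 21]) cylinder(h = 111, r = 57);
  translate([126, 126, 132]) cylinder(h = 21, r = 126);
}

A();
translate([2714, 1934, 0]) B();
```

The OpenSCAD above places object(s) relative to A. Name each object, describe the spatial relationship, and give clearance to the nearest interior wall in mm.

A is a house frame. B is a spool. The spool sits inside the house frame, centred. The clearance to the nearest interior wall is 1836 mm.

Clearances: x = 2616, y = 1836; minimum 1836 mm.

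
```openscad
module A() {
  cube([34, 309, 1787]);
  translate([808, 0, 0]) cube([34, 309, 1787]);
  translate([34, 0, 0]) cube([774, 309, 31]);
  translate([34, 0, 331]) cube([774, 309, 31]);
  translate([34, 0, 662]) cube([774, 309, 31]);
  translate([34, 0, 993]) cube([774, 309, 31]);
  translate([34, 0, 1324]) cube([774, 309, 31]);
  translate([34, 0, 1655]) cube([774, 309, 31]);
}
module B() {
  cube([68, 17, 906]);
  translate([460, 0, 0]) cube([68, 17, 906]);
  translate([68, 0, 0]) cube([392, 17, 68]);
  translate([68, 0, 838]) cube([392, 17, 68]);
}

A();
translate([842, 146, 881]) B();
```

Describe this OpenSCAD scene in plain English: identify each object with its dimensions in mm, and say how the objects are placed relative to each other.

A is an open bookshelf. Two side panels, each 34 mm thick, 309 mm deep and 1787 mm tall, stand 842 mm apart (outside-to-outside). Between them sit 6 shelves, each 31 mm thick and 309 mm deep, spanning the full gap between the sides. The bottom shelf rests on the floor (its underside at z = 0) and the clear gap between one shelf's top and the next shelf's underside is 300 mm.

B is a picture frame with a 392×770 mm rectangular opening (x by z) and a uniform 68 mm border on every side. Frame depth is 17 mm along y. It is built from two vertical stiles running the full outside height and two horizontal rails spanning the gap between the stiles.

The picture frame is beside the bookshelf with their tops flush at z = 1787.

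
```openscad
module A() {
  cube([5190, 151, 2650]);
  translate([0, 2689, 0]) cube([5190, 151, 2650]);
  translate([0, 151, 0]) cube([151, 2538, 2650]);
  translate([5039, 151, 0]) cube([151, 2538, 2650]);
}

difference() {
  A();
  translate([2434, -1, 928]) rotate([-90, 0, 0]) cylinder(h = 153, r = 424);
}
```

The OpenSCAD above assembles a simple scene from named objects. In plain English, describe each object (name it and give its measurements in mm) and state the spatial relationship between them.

A is the wall frame of a small rectangular building: four walls, each 2650 mm tall and 151 mm thick, enclosing a footprint 5190 mm (x) by 2840 mm (y) outside-to-outside, with no floor or roof. The front and back walls (the −y and +y sides) span the full width; the two side walls fit between them.

The house frame has a circular hole of radius 424 mm through its front wall, centred at (x = 2434, z = 928).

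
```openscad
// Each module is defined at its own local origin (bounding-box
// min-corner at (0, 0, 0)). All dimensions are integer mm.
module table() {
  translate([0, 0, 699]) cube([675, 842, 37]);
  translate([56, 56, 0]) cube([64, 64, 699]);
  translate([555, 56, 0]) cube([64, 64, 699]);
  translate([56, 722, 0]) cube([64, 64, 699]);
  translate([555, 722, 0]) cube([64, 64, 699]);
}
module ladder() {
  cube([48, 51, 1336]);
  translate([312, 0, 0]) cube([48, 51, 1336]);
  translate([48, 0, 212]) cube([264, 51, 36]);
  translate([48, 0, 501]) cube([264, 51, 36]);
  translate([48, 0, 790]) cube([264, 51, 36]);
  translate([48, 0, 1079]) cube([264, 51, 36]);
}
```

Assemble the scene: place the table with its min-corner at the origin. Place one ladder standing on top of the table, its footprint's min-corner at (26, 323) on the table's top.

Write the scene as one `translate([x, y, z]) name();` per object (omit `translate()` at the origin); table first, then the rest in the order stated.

table();
translate([26, 323, 736]) ladder();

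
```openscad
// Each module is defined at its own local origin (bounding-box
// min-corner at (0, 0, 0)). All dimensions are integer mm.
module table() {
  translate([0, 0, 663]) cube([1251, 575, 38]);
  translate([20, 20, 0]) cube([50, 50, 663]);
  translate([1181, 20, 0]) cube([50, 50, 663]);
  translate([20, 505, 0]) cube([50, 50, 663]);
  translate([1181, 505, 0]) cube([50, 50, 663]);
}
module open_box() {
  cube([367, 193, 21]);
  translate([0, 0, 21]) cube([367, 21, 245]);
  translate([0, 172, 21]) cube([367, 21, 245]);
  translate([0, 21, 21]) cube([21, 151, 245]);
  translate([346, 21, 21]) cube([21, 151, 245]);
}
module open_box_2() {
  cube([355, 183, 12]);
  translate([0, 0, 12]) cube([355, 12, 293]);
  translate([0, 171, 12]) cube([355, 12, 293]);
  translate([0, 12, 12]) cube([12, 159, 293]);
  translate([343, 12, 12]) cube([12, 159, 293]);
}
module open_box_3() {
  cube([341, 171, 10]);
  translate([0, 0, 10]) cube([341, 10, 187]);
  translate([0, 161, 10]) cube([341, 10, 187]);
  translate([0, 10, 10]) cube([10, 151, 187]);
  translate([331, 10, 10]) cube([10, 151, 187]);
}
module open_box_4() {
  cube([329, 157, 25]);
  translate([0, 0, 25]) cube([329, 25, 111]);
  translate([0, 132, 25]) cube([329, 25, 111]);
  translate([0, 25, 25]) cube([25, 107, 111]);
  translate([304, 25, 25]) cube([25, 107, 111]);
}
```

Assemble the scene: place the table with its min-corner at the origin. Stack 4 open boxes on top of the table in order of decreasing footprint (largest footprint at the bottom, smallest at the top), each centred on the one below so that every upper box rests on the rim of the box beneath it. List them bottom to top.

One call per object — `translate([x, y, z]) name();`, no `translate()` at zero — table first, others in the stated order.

table();
translate([442, 191, 701]) open_box();
translate([448, 196, 967]) open_box_2();
translate([455, 202, 1272]) open_box_3();
translate([461, 209, 1469]) open_box_4();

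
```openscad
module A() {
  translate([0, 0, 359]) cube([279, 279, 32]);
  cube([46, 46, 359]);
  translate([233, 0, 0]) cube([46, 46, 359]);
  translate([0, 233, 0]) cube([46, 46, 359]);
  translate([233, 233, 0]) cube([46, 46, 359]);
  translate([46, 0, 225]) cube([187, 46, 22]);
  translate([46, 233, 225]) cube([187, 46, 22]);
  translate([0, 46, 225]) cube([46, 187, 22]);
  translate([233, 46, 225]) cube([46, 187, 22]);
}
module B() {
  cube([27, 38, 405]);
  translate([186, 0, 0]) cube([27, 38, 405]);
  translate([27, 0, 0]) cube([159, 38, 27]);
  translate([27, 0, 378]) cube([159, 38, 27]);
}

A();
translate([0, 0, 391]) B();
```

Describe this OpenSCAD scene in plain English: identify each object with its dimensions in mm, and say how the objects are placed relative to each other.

A is a four-legged stool. The seat is 279×279 mm, 32 mm thick, top at z = 391 mm. It stands on four square legs, each 46×46 mm in cross-section, from z = 0 to the seat underside, each flush with a corner of the seat. Four stretchers, 46 mm wide and 22 mm tall, connect adjacent legs with their undersides at z = 225 mm, each running between the inner faces of the legs it joins and aligned with the legs' outer faces on the other axis.

B is a rectangular picture frame lying in the x–z plane (depth along y). The opening is 159 mm wide (x) by 351 mm tall (z), surrounded by a border 27 mm wide on all four sides. The frame is 38 mm deep and is made of two full-height vertical stiles with two horizontal rails fitted between them.

The picture frame is on top of the stool.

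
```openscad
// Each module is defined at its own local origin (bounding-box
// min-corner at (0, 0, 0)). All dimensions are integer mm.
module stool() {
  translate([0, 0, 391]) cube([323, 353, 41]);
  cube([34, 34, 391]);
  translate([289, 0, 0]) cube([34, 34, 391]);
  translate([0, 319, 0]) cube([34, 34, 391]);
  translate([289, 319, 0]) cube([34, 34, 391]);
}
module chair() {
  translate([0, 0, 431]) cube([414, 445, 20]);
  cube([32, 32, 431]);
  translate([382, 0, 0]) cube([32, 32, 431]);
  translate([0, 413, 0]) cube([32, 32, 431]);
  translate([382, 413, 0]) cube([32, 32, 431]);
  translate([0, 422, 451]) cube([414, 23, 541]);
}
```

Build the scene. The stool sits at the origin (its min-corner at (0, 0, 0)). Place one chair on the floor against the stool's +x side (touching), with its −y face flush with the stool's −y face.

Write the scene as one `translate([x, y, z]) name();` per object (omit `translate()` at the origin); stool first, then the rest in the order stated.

stool();
translate([323, 0, 0]) chair();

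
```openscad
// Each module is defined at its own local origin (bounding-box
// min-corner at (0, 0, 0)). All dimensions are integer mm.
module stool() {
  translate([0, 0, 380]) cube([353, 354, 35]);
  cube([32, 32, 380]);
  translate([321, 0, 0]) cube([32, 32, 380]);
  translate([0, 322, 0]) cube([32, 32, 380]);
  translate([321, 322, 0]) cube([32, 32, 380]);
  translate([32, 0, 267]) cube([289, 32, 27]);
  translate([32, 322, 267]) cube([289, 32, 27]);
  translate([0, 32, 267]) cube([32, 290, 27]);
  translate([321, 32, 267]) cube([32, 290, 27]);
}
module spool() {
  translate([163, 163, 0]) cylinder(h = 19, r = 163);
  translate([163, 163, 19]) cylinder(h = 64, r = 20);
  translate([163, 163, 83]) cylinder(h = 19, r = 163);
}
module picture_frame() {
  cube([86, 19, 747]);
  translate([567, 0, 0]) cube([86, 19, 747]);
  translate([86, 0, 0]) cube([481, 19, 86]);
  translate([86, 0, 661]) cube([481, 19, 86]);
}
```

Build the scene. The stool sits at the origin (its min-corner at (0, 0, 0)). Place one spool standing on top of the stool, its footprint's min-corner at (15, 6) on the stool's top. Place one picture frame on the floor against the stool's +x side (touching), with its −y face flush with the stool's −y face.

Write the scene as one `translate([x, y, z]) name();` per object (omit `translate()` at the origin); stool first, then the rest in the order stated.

stool();
translate([15, 6, 415]) spool();
translate([353, 0, 0]) picture_frame();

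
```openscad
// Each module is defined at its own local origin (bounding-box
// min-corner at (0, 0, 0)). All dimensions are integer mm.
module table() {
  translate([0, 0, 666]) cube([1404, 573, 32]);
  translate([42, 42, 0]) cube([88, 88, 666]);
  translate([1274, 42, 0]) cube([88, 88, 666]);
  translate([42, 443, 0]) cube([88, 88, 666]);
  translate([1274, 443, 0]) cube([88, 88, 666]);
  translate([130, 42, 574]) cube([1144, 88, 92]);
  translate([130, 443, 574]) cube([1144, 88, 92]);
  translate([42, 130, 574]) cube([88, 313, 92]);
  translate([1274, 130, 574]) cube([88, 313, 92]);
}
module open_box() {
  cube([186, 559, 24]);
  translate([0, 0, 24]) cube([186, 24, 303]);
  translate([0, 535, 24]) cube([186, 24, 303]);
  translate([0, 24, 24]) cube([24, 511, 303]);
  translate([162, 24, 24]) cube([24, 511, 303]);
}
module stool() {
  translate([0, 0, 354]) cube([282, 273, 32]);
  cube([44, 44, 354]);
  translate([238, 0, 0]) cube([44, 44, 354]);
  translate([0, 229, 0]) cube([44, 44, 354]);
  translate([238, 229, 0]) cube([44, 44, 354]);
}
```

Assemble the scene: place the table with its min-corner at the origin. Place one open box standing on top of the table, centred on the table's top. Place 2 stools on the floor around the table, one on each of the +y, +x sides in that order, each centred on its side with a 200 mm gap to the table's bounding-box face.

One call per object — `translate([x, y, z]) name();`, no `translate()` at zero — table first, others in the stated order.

table();
translate([609, 7, 698]) open_box();
translate([561, 773, 0]) stool();
translate([1604, 150, 0]) stool();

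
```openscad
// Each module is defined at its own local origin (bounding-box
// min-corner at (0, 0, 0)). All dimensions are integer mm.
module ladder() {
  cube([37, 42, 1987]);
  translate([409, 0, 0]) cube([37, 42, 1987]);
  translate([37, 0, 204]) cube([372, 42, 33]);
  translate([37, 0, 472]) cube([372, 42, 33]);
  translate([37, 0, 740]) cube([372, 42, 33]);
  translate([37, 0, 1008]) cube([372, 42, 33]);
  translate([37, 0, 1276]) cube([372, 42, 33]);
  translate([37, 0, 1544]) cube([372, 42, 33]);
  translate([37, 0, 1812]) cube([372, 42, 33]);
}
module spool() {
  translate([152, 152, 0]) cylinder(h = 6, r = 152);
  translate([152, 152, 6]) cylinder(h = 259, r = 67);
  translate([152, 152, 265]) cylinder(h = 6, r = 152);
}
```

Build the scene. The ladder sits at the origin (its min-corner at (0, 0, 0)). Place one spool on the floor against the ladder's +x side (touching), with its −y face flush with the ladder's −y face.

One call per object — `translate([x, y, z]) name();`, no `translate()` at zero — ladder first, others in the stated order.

ladder();
translate([446, 0, 0]) spool();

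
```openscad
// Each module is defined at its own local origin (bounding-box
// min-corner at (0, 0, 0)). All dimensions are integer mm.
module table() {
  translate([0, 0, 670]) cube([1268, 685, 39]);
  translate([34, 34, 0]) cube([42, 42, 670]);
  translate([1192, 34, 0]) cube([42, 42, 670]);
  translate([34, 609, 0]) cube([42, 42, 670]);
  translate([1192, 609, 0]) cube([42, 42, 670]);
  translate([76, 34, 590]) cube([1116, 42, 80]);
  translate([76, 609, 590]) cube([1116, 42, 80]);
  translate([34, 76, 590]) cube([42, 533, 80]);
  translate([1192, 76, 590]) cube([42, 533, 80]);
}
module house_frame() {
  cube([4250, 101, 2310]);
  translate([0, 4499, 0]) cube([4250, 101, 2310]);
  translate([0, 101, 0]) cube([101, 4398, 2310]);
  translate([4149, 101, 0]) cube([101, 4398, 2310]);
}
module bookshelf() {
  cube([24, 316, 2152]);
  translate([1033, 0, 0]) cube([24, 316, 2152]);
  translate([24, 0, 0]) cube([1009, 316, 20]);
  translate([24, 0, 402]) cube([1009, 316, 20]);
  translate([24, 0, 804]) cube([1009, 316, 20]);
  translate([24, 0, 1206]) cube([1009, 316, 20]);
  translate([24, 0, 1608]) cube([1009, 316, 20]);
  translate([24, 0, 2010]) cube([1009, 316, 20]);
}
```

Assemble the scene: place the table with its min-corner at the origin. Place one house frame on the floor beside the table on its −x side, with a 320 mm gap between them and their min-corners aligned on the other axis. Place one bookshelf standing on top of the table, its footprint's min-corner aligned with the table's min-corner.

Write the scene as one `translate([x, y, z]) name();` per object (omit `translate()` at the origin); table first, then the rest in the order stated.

table();
translate([-4570, 0, 0]) house_frame();
translate([0, 0, 709]) bookshelf();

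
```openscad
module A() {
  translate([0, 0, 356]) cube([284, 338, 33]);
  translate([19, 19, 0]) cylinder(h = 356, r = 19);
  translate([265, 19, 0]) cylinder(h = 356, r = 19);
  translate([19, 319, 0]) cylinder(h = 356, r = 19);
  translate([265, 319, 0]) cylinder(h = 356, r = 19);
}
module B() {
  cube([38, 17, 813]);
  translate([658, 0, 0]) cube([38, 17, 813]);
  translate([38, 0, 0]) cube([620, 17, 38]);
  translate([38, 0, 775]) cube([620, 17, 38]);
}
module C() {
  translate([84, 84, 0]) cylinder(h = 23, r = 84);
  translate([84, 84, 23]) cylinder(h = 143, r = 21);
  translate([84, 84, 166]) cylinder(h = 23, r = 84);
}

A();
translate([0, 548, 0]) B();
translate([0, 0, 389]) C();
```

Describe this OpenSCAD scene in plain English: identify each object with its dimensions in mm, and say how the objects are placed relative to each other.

A is a four-legged stool. The seat is 284×338 mm, 33 mm thick, top at z = 389 mm. It stands on four round legs, each 38 mm in diameter, from z = 0 to the seat underside, each leg's axis is inset half a diameter from the nearest pair of seat edges (so the leg's bounding box is flush with the corner).

B is a rectangular picture frame lying in the x–z plane (depth along y). The opening is 620 mm wide (x) by 737 mm tall (z), surrounded by a border 38 mm wide on all four sides. The frame is 17 mm deep and is made of two full-height vertical stiles with two horizontal rails fitted between them.

C is a spool: two coaxial disc flanges of radius 84 mm and thickness 23 mm, joined by a core cylinder of radius 21 mm and height 143 mm. The lower flange rests on z = 0 and the three cylinders share a vertical axis.

The picture frame is on the floor beside the stool on its +y side. The spool is on top of the stool.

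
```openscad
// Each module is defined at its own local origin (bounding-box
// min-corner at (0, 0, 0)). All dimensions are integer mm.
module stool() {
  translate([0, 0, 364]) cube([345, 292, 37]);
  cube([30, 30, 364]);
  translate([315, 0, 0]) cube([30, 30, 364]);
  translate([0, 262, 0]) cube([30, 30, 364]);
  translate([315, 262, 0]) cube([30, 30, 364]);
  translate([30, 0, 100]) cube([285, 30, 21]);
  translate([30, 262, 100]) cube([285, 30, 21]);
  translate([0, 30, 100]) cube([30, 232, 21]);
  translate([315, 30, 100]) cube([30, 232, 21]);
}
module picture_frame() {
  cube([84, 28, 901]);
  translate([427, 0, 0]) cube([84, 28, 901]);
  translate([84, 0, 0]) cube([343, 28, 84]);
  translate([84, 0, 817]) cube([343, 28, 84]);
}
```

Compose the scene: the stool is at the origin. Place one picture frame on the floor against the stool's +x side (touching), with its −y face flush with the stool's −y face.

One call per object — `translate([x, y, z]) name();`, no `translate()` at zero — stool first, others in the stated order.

stool();
translate([345, 0, 0]) picture_frame();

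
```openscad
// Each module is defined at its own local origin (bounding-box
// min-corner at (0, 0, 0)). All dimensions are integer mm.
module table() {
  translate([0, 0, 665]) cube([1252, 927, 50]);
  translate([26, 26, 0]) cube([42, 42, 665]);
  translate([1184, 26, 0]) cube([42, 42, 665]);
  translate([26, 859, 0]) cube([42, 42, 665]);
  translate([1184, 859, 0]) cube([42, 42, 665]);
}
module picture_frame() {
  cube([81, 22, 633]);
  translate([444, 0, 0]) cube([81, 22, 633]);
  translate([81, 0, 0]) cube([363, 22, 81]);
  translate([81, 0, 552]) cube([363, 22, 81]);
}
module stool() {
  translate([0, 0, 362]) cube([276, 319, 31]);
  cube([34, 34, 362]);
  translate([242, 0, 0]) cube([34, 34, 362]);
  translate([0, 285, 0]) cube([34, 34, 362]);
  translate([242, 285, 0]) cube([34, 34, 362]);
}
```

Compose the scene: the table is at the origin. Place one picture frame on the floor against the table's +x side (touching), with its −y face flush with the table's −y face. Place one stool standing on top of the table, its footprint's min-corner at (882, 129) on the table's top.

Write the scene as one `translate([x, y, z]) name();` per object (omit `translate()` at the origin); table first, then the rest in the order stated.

table();
translate([1252, 0, 0]) picture_frame();
translate([882, 129, 715]) stool();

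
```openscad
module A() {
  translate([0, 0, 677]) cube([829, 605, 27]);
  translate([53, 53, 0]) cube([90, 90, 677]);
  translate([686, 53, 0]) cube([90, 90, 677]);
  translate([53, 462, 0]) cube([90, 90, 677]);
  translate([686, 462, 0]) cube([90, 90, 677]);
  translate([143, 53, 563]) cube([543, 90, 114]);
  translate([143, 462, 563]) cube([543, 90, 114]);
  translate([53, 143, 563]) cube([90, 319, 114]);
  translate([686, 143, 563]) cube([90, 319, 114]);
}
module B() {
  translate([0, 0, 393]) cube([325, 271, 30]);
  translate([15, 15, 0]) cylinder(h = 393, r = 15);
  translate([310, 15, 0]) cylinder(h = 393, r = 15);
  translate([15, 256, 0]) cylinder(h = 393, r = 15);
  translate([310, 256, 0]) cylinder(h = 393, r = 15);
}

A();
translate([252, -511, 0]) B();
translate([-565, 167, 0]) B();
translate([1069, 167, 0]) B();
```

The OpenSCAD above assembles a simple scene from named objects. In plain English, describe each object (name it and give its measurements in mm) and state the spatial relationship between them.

A is a rectangular dining table. The top is 829×605×27 mm with its upper surface at z = 704 mm. It stands on four 90×90 mm square legs, each inset 53 mm from the nearest pair of top edges, running from the floor to the underside of the top. Four apron rails, 90 mm thick and 114 mm tall, run between adjacent legs with their top edges flush with the underside of the top and their outer faces flush with the legs' outer faces.

B is a four-legged stool. The seat is a 325×271×30 mm slab whose top surface is at z = 423 mm; four round legs, each 30 mm in diameter, run from the floor (z = 0) to the underside of the seat, each leg's axis is inset half a diameter from the nearest pair of seat edges (so the leg's bounding box is flush with the corner).

Three stools sit around the table at the −y, −x, +x sides.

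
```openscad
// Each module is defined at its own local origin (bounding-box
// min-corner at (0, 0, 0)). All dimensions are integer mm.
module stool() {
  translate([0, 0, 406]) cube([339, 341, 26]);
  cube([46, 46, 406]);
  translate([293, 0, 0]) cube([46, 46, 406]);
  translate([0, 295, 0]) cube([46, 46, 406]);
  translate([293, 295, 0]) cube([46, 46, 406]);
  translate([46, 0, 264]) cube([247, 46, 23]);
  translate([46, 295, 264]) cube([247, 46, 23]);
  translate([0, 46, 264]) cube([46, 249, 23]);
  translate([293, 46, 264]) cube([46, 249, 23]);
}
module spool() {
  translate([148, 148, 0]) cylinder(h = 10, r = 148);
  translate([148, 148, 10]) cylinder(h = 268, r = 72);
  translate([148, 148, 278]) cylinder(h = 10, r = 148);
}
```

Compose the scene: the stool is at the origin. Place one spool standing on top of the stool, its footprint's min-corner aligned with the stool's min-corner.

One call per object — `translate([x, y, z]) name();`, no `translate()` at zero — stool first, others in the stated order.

stool();
translate([0, 0, 432]) spool();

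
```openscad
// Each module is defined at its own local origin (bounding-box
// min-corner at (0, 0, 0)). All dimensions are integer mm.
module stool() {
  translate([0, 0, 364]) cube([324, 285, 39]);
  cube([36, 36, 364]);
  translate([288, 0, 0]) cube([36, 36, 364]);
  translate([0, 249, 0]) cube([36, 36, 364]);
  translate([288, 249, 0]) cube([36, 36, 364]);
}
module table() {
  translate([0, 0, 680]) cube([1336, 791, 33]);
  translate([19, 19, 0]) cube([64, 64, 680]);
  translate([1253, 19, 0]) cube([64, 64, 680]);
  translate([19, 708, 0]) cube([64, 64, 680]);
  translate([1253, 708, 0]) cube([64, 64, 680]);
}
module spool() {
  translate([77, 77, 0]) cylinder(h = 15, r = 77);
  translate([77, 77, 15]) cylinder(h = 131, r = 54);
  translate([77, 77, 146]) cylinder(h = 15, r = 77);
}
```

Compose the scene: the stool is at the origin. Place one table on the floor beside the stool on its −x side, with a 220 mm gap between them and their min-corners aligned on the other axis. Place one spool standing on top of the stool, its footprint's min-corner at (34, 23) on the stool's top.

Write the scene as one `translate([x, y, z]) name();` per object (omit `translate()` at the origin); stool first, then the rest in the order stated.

stool();
translate([-1556, 0, 0]) table();
translate([34, 23, 403]) spool();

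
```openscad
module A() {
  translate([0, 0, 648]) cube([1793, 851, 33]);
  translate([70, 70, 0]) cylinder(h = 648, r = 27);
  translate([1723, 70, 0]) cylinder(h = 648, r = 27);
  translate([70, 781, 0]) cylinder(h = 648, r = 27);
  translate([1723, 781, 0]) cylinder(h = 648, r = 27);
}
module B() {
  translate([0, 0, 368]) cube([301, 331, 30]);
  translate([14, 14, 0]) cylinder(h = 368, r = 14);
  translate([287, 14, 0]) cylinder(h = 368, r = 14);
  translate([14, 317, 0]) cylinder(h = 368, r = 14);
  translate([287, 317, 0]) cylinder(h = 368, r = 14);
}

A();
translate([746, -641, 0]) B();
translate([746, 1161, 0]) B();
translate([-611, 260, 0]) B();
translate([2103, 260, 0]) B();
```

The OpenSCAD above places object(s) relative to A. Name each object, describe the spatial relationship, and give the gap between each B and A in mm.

Each stool's nearest face is 310 mm from the table's bounding box.

A is a table. B is a stool. Four stools sit around the table at the −y, +y, −x, +x sides. The gap between each stool and the table is 310 mm.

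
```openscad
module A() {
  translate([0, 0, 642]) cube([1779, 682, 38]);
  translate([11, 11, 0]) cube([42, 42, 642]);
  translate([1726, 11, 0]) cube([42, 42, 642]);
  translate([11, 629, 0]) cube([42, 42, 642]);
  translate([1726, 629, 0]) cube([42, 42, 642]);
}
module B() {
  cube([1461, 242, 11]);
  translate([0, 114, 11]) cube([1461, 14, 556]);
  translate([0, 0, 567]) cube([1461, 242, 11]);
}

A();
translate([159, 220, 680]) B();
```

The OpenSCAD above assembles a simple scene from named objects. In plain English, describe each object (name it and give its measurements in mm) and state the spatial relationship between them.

A is a table: top 1779 mm (x) × 682 mm (y), 38 mm thick, upper face at z = 680 mm, on four 42×42 mm square legs, each inset 11 mm from the nearest pair of top edges, running from z = 0 to the bottom of the top.

B is an I-beam lying along x, 1461 mm long. Overall section height 578 mm. Two flanges 242 mm wide (y) and 11 mm thick, one on the floor and one at the top; a web 14 mm thick runs between them, centred on the flange width.

The I-beam is on top of the table, centred.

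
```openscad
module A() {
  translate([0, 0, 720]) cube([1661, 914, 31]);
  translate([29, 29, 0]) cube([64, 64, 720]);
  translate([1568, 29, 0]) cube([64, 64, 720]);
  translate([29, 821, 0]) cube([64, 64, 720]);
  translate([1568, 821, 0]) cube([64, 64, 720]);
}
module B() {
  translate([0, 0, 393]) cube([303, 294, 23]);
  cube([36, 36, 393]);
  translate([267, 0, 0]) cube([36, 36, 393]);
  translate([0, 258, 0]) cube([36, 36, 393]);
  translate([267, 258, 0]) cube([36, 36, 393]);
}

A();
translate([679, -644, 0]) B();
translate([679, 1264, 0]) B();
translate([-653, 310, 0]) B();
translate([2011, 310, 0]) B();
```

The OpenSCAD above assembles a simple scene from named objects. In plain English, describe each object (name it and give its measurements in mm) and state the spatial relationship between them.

A is a rectangular dining table. The top is 1661×914×31 mm with its upper surface at z = 751 mm. It stands on four 64×64 mm square legs, each inset 29 mm from the nearest pair of top edges, running from the floor to the underside of the top.

B is a four-legged stool. The seat is a 303×294×23 mm slab whose top surface is at z = 416 mm; four square legs, each 36×36 mm in cross-section, run from the floor (z = 0) to the underside of the seat, each flush with a corner of the seat.

Four stools sit around the table at the −y, +y, −x, +x sides.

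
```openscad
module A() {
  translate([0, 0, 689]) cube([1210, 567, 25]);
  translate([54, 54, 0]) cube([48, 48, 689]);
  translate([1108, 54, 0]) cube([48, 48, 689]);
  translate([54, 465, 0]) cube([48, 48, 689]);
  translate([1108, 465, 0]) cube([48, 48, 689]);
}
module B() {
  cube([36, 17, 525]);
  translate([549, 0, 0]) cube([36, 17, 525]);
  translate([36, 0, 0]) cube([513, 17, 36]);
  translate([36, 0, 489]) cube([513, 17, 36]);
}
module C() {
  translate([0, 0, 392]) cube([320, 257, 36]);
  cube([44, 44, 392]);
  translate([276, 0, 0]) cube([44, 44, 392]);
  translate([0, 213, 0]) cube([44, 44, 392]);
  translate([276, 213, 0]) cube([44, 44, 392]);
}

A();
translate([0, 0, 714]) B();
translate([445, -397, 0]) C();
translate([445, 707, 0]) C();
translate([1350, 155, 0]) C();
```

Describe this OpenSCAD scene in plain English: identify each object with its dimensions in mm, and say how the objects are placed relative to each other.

A is a table with a 1210×567 mm rectangular top, 25 mm thick, top surface at z = 714 mm, supported by four 48×48 mm square legs, each inset 54 mm from the nearest pair of top edges, running from the floor.

B is a picture frame with a 513×453 mm rectangular opening (x by z) and a uniform 36 mm border on every side. Frame depth is 17 mm along y. It is built from two vertical stiles running the full outside height and two horizontal rails spanning the gap between the stiles.

C is a four-legged stool. The seat is a 320×257×36 mm slab whose top surface is at z = 428 mm; four square legs, each 44×44 mm in cross-section, run from the floor (z = 0) to the underside of the seat, each flush with a corner of the seat.

The picture frame is on top of the table. Three stools sit around the table at the −y, +y, +x sides.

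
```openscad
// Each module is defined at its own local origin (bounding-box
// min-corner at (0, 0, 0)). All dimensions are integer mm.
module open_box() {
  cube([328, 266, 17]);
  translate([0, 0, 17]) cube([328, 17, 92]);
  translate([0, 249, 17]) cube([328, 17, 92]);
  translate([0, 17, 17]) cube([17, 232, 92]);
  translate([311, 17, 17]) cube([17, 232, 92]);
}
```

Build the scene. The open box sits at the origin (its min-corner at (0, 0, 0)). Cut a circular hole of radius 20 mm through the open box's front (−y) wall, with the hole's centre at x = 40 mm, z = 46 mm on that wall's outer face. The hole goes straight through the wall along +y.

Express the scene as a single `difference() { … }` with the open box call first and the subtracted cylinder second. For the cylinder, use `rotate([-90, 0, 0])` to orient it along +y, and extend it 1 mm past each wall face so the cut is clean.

difference() {
  open_box();
  translate([40, -1, 46]) rotate([-90, 0, 0]) cylinder(h = 19, r = 20);
}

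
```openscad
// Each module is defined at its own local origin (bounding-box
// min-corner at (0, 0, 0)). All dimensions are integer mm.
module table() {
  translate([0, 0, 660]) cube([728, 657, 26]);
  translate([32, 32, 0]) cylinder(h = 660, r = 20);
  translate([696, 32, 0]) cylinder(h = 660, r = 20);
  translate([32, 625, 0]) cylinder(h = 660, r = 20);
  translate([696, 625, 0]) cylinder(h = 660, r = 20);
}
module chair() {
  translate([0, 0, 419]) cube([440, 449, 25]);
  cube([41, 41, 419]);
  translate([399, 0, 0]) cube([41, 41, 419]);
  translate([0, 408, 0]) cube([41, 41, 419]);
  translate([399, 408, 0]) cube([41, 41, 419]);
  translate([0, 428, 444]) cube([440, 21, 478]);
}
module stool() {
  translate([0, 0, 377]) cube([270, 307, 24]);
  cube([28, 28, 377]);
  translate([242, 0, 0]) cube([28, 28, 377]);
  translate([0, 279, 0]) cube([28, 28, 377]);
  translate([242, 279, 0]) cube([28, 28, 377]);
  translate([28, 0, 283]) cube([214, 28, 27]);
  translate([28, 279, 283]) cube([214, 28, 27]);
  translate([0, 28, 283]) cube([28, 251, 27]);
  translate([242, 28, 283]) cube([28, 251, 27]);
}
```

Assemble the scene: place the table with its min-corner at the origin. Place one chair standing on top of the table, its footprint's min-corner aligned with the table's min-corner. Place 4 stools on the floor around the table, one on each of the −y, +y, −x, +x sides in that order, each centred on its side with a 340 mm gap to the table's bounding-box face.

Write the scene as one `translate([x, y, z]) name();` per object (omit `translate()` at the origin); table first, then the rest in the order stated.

table();
translate([0, 0, 686]) chair();
translate([229, -647, 0]) stool();
translate([229, 997, 0]) stool();
translate([-610, 175, 0]) stool();
translate([1068, 175, 0]) stool();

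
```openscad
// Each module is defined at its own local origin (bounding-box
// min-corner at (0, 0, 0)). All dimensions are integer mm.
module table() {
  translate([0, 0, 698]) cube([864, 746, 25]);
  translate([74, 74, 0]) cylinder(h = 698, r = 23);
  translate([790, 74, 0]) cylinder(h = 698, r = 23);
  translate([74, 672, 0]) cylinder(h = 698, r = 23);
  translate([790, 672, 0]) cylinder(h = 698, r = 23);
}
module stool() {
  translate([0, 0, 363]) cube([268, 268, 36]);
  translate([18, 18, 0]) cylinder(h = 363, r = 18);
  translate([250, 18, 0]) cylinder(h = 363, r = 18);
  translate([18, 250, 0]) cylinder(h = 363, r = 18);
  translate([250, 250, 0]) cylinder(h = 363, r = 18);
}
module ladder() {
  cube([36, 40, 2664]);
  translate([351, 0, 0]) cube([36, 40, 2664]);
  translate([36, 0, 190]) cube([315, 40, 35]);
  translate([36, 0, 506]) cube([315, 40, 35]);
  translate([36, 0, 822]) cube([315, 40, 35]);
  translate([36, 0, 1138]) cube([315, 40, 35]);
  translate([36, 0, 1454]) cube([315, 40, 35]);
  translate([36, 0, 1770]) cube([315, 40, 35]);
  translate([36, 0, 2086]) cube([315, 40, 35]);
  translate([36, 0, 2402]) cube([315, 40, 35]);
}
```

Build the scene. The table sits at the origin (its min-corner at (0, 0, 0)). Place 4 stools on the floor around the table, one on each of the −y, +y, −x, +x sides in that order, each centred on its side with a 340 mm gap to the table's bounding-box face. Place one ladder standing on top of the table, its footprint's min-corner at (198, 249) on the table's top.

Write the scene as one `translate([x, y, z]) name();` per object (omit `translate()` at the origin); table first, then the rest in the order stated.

table();
translate([298, -608, 0]) stool();
translate([298, 1086, 0]) stool();
translate([-608, 239, 0]) stool();
translate([1204, 239, 0]) stool();
translate([198, 249, 723]) ladder();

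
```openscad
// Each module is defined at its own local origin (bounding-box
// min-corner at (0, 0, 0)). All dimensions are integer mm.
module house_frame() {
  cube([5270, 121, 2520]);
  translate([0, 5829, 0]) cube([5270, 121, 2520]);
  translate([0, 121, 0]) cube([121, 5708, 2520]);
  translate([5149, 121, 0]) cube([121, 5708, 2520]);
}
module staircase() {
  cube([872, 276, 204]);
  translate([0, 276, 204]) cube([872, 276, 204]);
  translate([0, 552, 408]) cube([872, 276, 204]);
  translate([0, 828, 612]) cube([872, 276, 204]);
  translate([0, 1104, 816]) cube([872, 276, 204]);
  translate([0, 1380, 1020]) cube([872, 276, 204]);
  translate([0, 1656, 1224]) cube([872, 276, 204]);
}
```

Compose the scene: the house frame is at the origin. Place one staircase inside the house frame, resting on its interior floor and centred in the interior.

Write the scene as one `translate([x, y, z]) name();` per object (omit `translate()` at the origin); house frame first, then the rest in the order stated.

house_frame();
translate([2199, 2009, 0]) staircase();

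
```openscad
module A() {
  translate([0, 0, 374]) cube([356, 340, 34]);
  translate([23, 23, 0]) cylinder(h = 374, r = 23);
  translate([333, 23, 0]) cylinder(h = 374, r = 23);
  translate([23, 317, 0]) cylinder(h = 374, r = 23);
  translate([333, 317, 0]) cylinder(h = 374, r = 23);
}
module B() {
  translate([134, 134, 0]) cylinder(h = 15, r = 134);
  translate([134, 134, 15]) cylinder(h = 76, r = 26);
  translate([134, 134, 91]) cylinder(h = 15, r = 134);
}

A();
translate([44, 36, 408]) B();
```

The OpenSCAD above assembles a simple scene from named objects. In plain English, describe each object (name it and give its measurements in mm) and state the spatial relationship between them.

A is a four-legged stool. The seat is a 356×340×34 mm slab whose top surface is at z = 408 mm; four round legs, each 46 mm in diameter, run from the floor (z = 0) to the underside of the seat, each leg's axis is inset half a diameter from the nearest pair of seat edges (so the leg's bounding box is flush with the corner).

B is a spool: two coaxial disc flanges of radius 134 mm and thickness 15 mm, joined by a core cylinder of radius 26 mm and height 76 mm. The lower flange rests on z = 0 and the three cylinders share a vertical axis.

The spool is on top of the stool, centred.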